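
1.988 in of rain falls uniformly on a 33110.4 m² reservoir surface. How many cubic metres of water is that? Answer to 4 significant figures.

1672 cubic metres

Depth: 1.988 in × 25.4 = 50.4952 mm.
1 mm over 1 m² is 1 L, so volume = 50.4952 × 33110.4 = 1671916.3 L = 1672 m³.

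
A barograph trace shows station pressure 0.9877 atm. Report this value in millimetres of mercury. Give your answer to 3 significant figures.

1 atm = 760 mmHg, so 0.9877 × 760 = 751 mmHg.

751 mmHg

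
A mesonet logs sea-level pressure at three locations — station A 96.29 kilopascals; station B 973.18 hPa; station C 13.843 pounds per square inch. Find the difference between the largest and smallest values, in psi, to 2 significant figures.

station A: 96.29 kPa = 13.9657 psi.
station B: 973.18 hPa = 14.1148 psi.
Spread: 14.1148 − 13.8430 = 0.27 psi.

0.27 psi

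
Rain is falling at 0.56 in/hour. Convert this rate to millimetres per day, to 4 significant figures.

0.56 in/hour × 25.4 mm/in × 24 hour/day = 341.4 mm/day.

341.4 mm/day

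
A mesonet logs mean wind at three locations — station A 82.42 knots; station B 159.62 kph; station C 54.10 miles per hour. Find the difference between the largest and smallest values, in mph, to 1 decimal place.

45.1 mph

station A: 82.42 kt = 94.847 mph.
station B: 159.62 km/h = 99.183 mph.
Spread: 99.183 − 54.100 = 45.1 mph.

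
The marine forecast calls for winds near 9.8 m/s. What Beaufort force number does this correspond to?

Beaufort force 5

9.8 m/s lies in the Beaufort 5 band (fresh breeze, 8.0–10.7 m/s).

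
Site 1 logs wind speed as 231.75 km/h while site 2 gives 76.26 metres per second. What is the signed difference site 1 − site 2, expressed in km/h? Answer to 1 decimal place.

site 2: 76.26 m/s = 274.536 km/h.
Difference: 231.750 − 274.536 = -42.8 km/h.

-42.8 km/h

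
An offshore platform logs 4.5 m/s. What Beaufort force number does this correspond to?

4.5 m/s lies in the Beaufort 3 band (gentle breeze, 3.4–5.4 m/s).

Beaufort force 3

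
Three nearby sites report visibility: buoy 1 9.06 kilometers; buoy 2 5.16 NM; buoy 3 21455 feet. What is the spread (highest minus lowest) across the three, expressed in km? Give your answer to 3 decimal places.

3.017 km

buoy 2: 5.16 nmi = 9.55632 km.
buoy 3: 21455 ft = 6.53948 km.
Spread: 9.55632 − 6.53948 = 3.017 km.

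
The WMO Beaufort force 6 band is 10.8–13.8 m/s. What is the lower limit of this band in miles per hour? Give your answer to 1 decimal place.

10.8–13.8 m/s × 2.237 = 24.2–30.9 mph.

24.2 mph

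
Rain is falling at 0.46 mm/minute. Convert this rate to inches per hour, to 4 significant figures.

0.46 mm/minute × 0.0393701 in/mm × 60 minute/hour = 1.087 in/hour.

1.087 in/hour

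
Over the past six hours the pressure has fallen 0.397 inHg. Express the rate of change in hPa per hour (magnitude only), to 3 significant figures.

2.24 hPa per hour

0.397 inHg / 6 h × 33.8639 hPa/inHg = 2.24 hPa/h.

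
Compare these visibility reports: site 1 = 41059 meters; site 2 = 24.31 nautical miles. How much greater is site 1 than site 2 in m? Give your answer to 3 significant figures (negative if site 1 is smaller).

site 2: 24.31 nmi = 45022.12 m.
Difference: 41059.00 − 45022.12 = -3960 m.

-3960 m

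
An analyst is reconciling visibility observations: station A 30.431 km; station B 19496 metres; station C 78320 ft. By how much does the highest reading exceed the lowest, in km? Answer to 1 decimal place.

10.9 km

station B: 19496 m = 19.496 km.
station C: 78320 ft = 23.872 km.
Spread: 30.431 − 19.496 = 10.9 km.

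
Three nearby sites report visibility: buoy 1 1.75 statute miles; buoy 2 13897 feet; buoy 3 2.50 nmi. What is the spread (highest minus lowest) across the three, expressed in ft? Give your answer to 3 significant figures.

5950 ft

buoy 1: 1.75 SM = 9240.00 ft.
buoy 3: 2.50 nmi = 15190.29 ft.
Spread: 15190.29 − 9240.00 = 5950 ft.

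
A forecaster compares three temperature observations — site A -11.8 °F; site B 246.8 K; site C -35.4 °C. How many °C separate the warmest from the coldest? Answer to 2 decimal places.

site A: -11.8 °F = -24.333 °C.
site B: 246.8 K = -26.350 °C.
Spread: (-24.333) − (-35.400) = 11.067 °C.

11.07 °C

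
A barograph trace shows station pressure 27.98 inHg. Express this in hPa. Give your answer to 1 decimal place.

1 inHg = 33.8639 hPa, so 27.98 × 33.8639 = 947.5 hPa.

947.5 hPa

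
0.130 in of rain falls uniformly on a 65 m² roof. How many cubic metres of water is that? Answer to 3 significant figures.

0.215 cubic metres

Depth: 0.130 in × 25.4 = 3.302 mm.
1 mm over 1 m² is 1 L, so volume = 3.302 × 65 = 214.63 L = 0.215 m³.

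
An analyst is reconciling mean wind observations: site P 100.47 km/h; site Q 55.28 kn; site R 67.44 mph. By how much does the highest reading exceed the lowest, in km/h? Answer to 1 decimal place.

site Q: 55.28 kt = 102.379 km/h.
site R: 67.44 mph = 108.534 km/h.
Spread: 108.534 − 100.470 = 8.1 km/h.

8.1 km/h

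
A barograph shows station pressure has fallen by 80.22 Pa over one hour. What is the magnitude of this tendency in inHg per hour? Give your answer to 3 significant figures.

80.22 Pa / 1 h × 0.0002953 inHg/Pa = 0.0237 inHg/h.

0.0237 inHg per hour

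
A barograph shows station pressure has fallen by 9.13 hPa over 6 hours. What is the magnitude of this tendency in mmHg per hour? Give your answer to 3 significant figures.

9.13 hPa / 6 h × 0.750062 mmHg/hPa = 1.14 mmHg/h.

1.14 mmHg per hour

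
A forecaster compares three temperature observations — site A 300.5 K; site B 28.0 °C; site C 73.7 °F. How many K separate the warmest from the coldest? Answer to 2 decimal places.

4.83 K

site A: 300.5 K = 27.350 °C.
site C: 73.7 °F = 23.167 °C.
Spread: 28.000 − 23.167 = 4.833 °C.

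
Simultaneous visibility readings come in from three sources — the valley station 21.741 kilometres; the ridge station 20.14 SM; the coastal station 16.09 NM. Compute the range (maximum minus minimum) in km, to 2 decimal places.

the ridge station: 20.14 SM = 32.4122 km.
the coastal station: 16.09 nmi = 29.7987 km.
Spread: 32.4122 − 21.7410 = 10.67 km.

10.67 km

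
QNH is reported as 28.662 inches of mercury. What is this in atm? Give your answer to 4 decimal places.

1 inHg = 0.0334211 atm, so 28.662 × 0.0334211 = 0.9579 atm.

0.9579 atm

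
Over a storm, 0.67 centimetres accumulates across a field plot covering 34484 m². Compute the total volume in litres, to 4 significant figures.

Depth: 0.67 cm × 10 = 6.7 mm.
1 mm over 1 m² is 1 L, so volume = 6.7 × 34484 = 231042.8 L ≈ 231000 L.

231000 litres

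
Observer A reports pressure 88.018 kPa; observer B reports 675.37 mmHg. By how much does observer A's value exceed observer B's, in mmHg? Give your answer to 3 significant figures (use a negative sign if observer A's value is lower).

observer A: 88.018 kPa = 660.189 mmHg.
Difference: 660.189 − 675.370 = -15.2 mmHg.

-15.2 mmHg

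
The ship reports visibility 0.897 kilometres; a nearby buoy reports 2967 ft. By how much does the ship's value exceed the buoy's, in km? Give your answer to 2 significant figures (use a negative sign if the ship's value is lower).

the buoy: 2967 ft = 0.904342 km.
Difference: 0.897000 − 0.904342 = -0.0073 km.

-0.0073 km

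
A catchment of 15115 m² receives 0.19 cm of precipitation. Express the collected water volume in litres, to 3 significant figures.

28700 litres

Depth: 0.19 cm × 10 = 1.9 mm.
1 mm over 1 m² is 1 L, so volume = 1.9 × 15115 = 28718.5 L ≈ 28700 L.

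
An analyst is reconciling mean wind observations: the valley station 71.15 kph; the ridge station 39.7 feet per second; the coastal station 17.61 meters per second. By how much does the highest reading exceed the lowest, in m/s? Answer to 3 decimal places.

the valley station: 71.15 km/h = 19.76389 m/s.
the ridge station: 39.7 ft/s = 12.10056 m/s.
Spread: 19.76389 − 12.10056 = 7.663 m/s.

7.663 m/s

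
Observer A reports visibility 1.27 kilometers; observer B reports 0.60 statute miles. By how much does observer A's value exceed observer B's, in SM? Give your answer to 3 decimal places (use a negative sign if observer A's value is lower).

0.189 SM

observer A: 1.27 km = 0.78914 SM.
Difference: 0.78914 − 0.60000 = 0.189 SM.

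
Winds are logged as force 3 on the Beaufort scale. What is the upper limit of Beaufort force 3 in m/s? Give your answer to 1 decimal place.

5.4 m/s

Beaufort 3 (gentle breeze) spans 3.4–5.4 m/s.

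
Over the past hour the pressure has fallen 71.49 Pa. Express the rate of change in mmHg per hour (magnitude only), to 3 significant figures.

0.536 mmHg per hour

71.49 Pa / 1 h × 0.00750062 mmHg/Pa = 0.536 mmHg/h.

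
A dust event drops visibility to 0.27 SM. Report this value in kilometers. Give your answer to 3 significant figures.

1 SM = 1.60934 km, so 0.27 × 1.60934 = 0.435 km.

0.435 km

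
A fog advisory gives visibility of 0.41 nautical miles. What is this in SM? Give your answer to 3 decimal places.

1 nmi = 1.15078 SM, so 0.41 × 1.15078 = 0.472 SM.

0.472 SM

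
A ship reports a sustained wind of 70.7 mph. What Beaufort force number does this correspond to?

Beaufort force 11

70.7 mph = 31.6 m/s, which is Beaufort 11 (violent storm, 28.5–32.6 m/s).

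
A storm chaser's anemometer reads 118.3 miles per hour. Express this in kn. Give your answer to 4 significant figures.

102.8 kt

1 mph = 0.868976 kt, so 118.3 × 0.868976 = 102.8 kt.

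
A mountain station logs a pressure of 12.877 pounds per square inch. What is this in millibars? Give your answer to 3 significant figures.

888 mb

1 psi = 68.9476 mb, so 12.877 × 68.9476 = 888 mb.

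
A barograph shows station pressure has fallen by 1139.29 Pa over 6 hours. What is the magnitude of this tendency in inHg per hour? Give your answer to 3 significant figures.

0.0561 inHg per hour

1139.29 Pa / 6 h × 0.0002953 inHg/Pa = 0.0561 inHg/h.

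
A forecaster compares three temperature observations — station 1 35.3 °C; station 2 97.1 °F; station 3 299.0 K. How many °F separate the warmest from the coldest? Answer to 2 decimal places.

station 2: 97.1 °F = 36.167 °C.
station 3: 299.0 K = 25.850 °C.
Spread: 36.167 − 25.850 = 10.317 °C = 18.57 °F.

18.57 °F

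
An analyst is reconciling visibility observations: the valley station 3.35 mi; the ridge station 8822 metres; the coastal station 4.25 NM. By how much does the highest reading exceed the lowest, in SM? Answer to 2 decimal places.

the ridge station: 8822 m = 5.4817 SM.
the coastal station: 4.25 nmi = 4.8908 SM.
Spread: 5.4817 − 3.3500 = 2.13 SM.

2.13 SM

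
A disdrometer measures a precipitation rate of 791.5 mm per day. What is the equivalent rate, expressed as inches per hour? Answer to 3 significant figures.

791.5 mm/day × 0.0393701 in/mm × 0.0416667 day/hour = 1.30 in/hour.

1.30 in/hour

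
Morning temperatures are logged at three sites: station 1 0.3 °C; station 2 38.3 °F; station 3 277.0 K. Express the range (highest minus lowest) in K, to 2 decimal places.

3.55 K

station 2: 38.3 °F = 3.500 °C.
station 3: 277.0 K = 3.850 °C.
Spread: 3.850 − 0.300 = 3.550 °C.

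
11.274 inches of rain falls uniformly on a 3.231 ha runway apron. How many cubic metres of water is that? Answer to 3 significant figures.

9250 cubic metres

Depth: 11.274 in × 25.4 = 286.3596 mm.
Area: 3.231 ha = 32310 m².
1 mm over 1 m² is 1 L, so volume = 286.3596 × 32310 = 9252278.7 L = 9250 m³.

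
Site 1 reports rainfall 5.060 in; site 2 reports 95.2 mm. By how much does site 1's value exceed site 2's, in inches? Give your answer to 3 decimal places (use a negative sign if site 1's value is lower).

1.312 in

site 2: 95.2 mm = 3.74803 in.
Difference: 5.06000 − 3.74803 = 1.312 in.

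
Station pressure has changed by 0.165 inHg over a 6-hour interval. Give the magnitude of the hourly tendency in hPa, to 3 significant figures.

0.931 hPa per hour

0.165 inHg / 6 h × 33.8639 hPa/inHg = 0.931 hPa/h.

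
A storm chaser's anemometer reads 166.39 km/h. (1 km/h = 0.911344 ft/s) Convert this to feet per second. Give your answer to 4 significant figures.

151.6 ft/s

1 km/h = 0.911344 ft/s, so 166.39 × 0.911344 = 151.6 ft/s.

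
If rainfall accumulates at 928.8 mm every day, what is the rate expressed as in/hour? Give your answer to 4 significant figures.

928.8 mm/day × 0.0393701 in/mm × 0.0416667 day/hour = 1.524 in/hour.

1.524 in/hour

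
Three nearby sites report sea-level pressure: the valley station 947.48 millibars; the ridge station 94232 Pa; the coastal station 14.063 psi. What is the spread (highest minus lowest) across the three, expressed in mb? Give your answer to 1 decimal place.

the ridge station: 94232 Pa = 942.320 mb.
the coastal station: 14.063 psi = 969.610 mb.
Spread: 969.610 − 942.320 = 27.3 mb.

27.3 mb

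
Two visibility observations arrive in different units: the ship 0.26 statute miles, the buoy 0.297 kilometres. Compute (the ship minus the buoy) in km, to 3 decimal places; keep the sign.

the ship: 0.26 SM = 0.41843 km.
Difference: 0.41843 − 0.29700 = 0.121 km.

0.121 km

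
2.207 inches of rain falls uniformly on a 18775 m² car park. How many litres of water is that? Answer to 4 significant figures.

1052000 litres

Depth: 2.207 in × 25.4 = 56.0578 mm.
1 mm over 1 m² is 1 L, so volume = 56.0578 × 18775 = 1052485.2 L ≈ 1052000 L.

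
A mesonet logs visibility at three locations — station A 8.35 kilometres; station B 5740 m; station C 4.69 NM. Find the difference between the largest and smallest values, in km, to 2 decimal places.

2.95 km

station B: 5740 m = 5.7400 km.
station C: 4.69 nmi = 8.6859 km.
Spread: 8.6859 − 5.7400 = 2.95 km.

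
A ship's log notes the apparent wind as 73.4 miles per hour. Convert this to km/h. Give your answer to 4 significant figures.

1 mph = 1.60934 km/h, so 73.4 × 1.60934 = 118.1 km/h.

118.1 km/h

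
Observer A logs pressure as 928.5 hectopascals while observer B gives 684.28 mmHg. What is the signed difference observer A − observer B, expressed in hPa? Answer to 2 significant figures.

observer B: 684.28 mmHg = 912.30 hPa.
Difference: 928.50 − 912.30 = 16 hPa.

16 hPa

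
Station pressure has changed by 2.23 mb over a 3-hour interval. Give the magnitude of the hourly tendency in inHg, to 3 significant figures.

0.0220 inHg per hour

2.23 mb / 3 h × 0.02953 inHg/mb = 0.0220 inHg/h.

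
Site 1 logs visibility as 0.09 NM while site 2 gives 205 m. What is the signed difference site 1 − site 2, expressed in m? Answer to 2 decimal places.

-38.32 m

site 1: 0.09 nmi = 166.6800 m.
Difference: 166.6800 − 205.0000 = -38.32 m.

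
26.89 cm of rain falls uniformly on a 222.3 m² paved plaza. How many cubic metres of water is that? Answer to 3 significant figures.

59.8 cubic metres

Depth: 26.89 cm × 10 = 268.9 mm.
1 mm over 1 m² is 1 L, so volume = 268.9 × 222.3 = 59776.47 L = 59.8 m³.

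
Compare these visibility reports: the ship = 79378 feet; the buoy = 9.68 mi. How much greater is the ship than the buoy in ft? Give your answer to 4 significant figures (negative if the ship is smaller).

the buoy: 9.68 SM = 51110.40 ft.
Difference: 79378.00 − 51110.40 = 28270 ft.

28270 ft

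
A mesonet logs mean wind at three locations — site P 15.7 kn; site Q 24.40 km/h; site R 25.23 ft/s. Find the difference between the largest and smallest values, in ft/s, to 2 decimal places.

site P: 15.7 kt = 26.4986 ft/s.
site Q: 24.40 km/h = 22.2368 ft/s.
Spread: 26.4986 − 22.2368 = 4.26 ft/s.

4.26 ft/s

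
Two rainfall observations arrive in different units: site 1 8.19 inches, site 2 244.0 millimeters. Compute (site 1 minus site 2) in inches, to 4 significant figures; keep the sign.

site 2: 244.0 mm = 9.60630 in.
Difference: 8.19000 − 9.60630 = -1.416 in.

-1.416 in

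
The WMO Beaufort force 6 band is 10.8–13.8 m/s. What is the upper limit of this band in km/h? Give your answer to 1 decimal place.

10.8–13.8 m/s × 3.6 = 38.9–49.7 km/h.

49.7 km/h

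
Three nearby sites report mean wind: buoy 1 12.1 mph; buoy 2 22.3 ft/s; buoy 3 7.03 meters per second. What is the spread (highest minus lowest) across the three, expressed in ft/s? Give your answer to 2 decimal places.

5.32 ft/s

buoy 1: 12.1 mph = 17.7467 ft/s.
buoy 3: 7.03 m/s = 23.0643 ft/s.
Spread: 23.0643 − 17.7467 = 5.32 ft/s.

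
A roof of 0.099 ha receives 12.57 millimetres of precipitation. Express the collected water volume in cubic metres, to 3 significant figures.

12.4 cubic metres

Area: 0.099 ha = 990 m².
1 mm over 1 m² is 1 L, so volume = 12.57 × 990 = 12444.3 L = 12.4 m³.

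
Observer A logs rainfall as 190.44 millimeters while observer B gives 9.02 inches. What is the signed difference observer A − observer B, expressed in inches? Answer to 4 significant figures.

-1.522 in

observer A: 190.44 mm = 7.49764 in.
Difference: 7.49764 − 9.02000 = -1.522 in.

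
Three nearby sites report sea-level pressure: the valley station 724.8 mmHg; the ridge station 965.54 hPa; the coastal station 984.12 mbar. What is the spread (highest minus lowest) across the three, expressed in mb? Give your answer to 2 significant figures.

19 mb

the valley station: 724.8 mmHg = 966.32 mb.
the ridge station: 965.54 hPa = 965.54 mb.
Spread: 984.12 − 965.54 = 19 mb.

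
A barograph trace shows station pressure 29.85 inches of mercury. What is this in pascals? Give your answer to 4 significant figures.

101100 Pa

1 inHg = 3386.39 Pa, so 29.85 × 3386.39 = 101100 Pa.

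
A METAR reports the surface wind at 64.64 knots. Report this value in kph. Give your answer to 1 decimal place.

1 kt = 1.852 km/h, so 64.64 × 1.852 = 119.7 km/h.

119.7 km/h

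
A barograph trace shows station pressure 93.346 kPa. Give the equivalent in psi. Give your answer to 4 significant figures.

13.54 psi

1 kPa = 0.145038 psi, so 93.346 × 0.145038 = 13.54 psi.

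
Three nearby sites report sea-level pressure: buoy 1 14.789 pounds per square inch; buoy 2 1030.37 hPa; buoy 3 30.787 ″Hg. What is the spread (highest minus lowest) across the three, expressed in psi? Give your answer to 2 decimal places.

0.33 psi

buoy 2: 1030.37 hPa = 14.9443 psi.
buoy 3: 30.787 inHg = 15.1212 psi.
Spread: 15.1212 − 14.7890 = 0.33 psi.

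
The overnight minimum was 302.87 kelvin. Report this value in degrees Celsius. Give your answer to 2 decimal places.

°C = 302.87 − 273.15 = 29.72 °C.

29.72 °C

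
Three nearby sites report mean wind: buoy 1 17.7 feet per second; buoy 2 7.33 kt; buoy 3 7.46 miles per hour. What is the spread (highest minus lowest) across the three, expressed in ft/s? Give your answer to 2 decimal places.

6.76 ft/s

buoy 2: 7.33 kt = 12.3716 ft/s.
buoy 3: 7.46 mph = 10.9413 ft/s.
Spread: 17.7000 − 10.9413 = 6.76 ft/s.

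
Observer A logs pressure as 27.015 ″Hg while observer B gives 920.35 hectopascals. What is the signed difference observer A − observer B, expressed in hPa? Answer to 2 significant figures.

observer A: 27.015 inHg = 914.833 hPa.
Difference: 914.833 − 920.350 = -5.5 hPa.

-5.5 hPa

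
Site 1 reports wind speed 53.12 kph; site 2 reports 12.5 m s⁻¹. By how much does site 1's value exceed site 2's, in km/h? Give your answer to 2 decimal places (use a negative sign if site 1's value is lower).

site 2: 12.5 m/s = 45.0000 km/h.
Difference: 53.1200 − 45.0000 = 8.12 km/h.

8.12 km/h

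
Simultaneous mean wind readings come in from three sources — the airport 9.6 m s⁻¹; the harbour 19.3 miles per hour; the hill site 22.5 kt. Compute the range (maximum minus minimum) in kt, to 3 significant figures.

the airport: 9.6 m/s = 18.6609 kt.
the harbour: 19.3 mph = 16.7712 kt.
Spread: 22.5000 − 16.7712 = 5.73 kt.

5.73 kt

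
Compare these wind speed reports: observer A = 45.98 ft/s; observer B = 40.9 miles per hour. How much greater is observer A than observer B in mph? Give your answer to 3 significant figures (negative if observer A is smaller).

-9.55 mph

observer A: 45.98 ft/s = 31.3500 mph.
Difference: 31.3500 − 40.9000 = -9.55 mph.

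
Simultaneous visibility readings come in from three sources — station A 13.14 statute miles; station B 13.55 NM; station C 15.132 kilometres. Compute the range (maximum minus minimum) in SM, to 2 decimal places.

6.19 SM

station B: 13.55 nmi = 15.5931 SM.
station C: 15.132 km = 9.4026 SM.
Spread: 15.5931 − 9.4026 = 6.19 SM.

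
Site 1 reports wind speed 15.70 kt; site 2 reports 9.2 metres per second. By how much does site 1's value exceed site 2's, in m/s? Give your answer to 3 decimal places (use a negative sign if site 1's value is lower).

-1.123 m/s

site 1: 15.70 kt = 8.07678 m/s.
Difference: 8.07678 − 9.20000 = -1.123 m/s.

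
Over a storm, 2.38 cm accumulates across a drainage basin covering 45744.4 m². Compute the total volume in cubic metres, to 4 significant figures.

Depth: 2.38 cm × 10 = 23.8 mm.
1 mm over 1 m² is 1 L, so volume = 23.8 × 45744.4 = 1088716.7 L = 1089 m³.

1089 cubic metres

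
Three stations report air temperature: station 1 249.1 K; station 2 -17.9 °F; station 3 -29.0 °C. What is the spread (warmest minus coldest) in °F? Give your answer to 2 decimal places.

station 1: 249.1 K = -24.050 °C.
station 2: -17.9 °F = -27.722 °C.
Spread: (-24.050) − (-29.000) = 4.950 °C = 8.91 °F.

8.91 °F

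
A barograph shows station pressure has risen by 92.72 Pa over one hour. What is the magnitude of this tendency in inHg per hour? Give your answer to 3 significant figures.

92.72 Pa / 1 h × 0.0002953 inHg/Pa = 0.0274 inHg/h.

0.0274 inHg per hour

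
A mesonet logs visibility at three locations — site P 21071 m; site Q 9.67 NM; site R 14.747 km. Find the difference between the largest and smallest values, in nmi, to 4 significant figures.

3.415 nmi

site P: 21071 m = 11.37743 nmi.
site R: 14.747 km = 7.96274 nmi.
Spread: 11.37743 − 7.96274 = 3.415 nmi.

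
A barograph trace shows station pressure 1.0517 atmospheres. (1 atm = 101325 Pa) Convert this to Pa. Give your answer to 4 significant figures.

1 atm = 101325 Pa, so 1.0517 × 101325 = 106600 Pa.

106600 Pa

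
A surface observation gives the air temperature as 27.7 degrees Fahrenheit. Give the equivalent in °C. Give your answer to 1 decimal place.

-2.4 °C

°C = (°F − 32) × 5/9 = (27.7 − 32) / 1.8 = -2.4 °C.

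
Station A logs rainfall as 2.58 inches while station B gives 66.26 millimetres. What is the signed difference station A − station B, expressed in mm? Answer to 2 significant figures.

-0.73 mm

station A: 2.58 in = 65.5320 mm.
Difference: 65.5320 − 66.2600 = -0.73 mm.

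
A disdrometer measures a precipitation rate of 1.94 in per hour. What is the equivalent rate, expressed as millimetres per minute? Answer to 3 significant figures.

1.94 in/hour × 25.4 mm/in × 0.0166667 hour/minute = 0.821 mm/minute.

0.821 mm/minute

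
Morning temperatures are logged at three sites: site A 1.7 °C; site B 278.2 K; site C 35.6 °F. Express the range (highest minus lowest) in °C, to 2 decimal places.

3.35 °C

site B: 278.2 K = 5.050 °C.
site C: 35.6 °F = 2.000 °C.
Spread: 5.050 − 1.700 = 3.350 °C.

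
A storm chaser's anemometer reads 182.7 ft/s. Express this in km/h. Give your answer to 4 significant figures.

200.5 km/h

1 ft/s = 1.09728 km/h, so 182.7 × 1.09728 = 200.5 km/h.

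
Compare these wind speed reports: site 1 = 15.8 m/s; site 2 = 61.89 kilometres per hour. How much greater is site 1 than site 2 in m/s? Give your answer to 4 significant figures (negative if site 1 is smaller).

-1.392 m/s

site 2: 61.89 km/h = 17.19167 m/s.
Difference: 15.80000 − 17.19167 = -1.392 m/s.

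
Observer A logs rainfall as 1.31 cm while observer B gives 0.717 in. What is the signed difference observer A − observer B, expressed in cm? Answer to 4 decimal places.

-0.5112 cm

observer B: 0.717 in = 1.821180 cm.
Difference: 1.310000 − 1.821180 = -0.5112 cm.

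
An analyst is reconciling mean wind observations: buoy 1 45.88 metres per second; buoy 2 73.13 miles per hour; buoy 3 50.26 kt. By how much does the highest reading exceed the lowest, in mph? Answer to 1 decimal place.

buoy 1: 45.88 m/s = 102.631 mph.
buoy 3: 50.26 kt = 57.838 mph.
Spread: 102.631 − 57.838 = 44.8 mph.

44.8 mph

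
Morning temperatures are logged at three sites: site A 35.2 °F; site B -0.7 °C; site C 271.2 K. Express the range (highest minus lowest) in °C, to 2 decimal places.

site A: 35.2 °F = 1.778 °C.
site C: 271.2 K = -1.950 °C.
Spread: 1.778 − (-1.950) = 3.728 °C.

3.73 °C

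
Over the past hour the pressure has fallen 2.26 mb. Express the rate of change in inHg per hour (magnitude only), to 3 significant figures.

2.26 mb / 1 h × 0.02953 inHg/mb = 0.0667 inHg/h.

0.0667 inHg per hour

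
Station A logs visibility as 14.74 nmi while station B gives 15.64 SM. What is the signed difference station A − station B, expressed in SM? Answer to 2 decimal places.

1.32 SM

station A: 14.74 nmi = 16.9625 SM.
Difference: 16.9625 − 15.6400 = 1.32 SM.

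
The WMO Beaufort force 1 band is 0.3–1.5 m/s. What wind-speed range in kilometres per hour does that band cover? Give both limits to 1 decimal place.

0.3–1.5 m/s × 3.6 = 1.1–5.4 km/h.

1.1 to 5.4 km/h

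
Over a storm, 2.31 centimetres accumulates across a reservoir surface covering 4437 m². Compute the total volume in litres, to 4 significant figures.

102500 litres

Depth: 2.31 cm × 10 = 23.1 mm.
1 mm over 1 m² is 1 L, so volume = 23.1 × 4437 = 102494.7 L ≈ 102500 L.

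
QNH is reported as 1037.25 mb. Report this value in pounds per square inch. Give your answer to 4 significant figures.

1 mb = 0.0145038 psi, so 1037.25 × 0.0145038 = 15.04 psi.

15.04 psi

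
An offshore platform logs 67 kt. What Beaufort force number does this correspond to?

Beaufort force 12

67 kt lies in the Beaufort 12 band (hurricane force, ≥64 kt).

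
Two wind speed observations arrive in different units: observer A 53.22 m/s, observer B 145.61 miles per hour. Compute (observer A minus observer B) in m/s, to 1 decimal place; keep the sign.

observer B: 145.61 mph = 65.093 m/s.
Difference: 53.220 − 65.093 = -11.9 m/s.

-11.9 m/s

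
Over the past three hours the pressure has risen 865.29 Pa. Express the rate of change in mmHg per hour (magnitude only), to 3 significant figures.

2.16 mmHg per hour

865.29 Pa / 3 h × 0.00750062 mmHg/Pa = 2.16 mmHg/h.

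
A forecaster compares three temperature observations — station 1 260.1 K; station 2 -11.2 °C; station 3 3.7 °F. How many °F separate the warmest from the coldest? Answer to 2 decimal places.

station 1: 260.1 K = -13.050 °C.
station 3: 3.7 °F = -15.722 °C.
Spread: (-11.200) − (-15.722) = 4.522 °C = 8.14 °F.

8.14 °F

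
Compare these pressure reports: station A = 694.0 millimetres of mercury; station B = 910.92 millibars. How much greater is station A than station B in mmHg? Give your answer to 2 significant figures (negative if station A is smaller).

station B: 910.92 mb = 683.25 mmHg.
Difference: 694.00 − 683.25 = 11 mmHg.

11 mmHg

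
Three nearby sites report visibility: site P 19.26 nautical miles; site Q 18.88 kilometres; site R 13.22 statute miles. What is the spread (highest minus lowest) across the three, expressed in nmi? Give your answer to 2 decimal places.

site Q: 18.88 km = 10.1944 nmi.
site R: 13.22 SM = 11.4879 nmi.
Spread: 19.2600 − 10.1944 = 9.07 nmi.

9.07 nmi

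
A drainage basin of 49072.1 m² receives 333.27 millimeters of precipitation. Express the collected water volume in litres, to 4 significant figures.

16350000 litres

1 mm over 1 m² is 1 L, so volume = 333.27 × 49072.1 = 16354259 L ≈ 16350000 L.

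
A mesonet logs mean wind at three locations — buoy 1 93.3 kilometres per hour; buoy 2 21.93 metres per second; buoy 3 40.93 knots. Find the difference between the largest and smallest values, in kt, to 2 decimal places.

9.45 kt

buoy 1: 93.3 km/h = 50.3780 kt.
buoy 2: 21.93 m/s = 42.6285 kt.
Spread: 50.3780 − 40.9300 = 9.45 kt.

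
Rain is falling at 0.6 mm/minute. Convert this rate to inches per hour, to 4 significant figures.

1.417 in/hour

0.6 mm/minute × 0.0393701 in/mm × 60 minute/hour = 1.417 in/hour.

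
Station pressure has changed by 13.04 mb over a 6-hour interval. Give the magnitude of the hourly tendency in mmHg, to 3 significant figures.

13.04 mb / 6 h × 0.750062 mmHg/mb = 1.63 mmHg/h.

1.63 mmHg per hour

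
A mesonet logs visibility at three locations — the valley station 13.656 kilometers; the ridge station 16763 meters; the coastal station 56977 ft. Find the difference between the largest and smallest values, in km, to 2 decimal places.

the ridge station: 16763 m = 16.7630 km.
the coastal station: 56977 ft = 17.3666 km.
Spread: 17.3666 − 13.6560 = 3.71 km.

3.71 km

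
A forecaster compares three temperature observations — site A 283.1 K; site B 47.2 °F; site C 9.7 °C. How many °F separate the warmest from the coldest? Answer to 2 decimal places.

site A: 283.1 K = 9.950 °C.
site B: 47.2 °F = 8.444 °C.
Spread: 9.950 − 8.444 = 1.506 °C = 2.71 °F.

2.71 °F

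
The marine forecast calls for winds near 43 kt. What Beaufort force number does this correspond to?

43 kt lies in the Beaufort 9 band (strong gale, 41–47 kt).

Beaufort force 9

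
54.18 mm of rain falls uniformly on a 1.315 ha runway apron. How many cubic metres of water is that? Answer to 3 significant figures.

Area: 1.315 ha = 13150 m².
1 mm over 1 m² is 1 L, so volume = 54.18 × 13150 = 712467 L = 712 m³.

712 cubic metres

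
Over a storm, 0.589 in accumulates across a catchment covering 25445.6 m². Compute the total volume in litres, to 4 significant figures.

Depth: 0.589 in × 25.4 = 14.9606 mm.
1 mm over 1 m² is 1 L, so volume = 14.9606 × 25445.6 = 380681.44 L ≈ 380700 L.

380700 litres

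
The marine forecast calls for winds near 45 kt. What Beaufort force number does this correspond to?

45 kt lies in the Beaufort 9 band (strong gale, 41–47 kt).

Beaufort force 9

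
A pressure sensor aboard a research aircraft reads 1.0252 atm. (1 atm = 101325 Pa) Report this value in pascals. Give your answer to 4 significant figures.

103900 Pa

1 atm = 101325 Pa, so 1.0252 × 101325 = 103900 Pa.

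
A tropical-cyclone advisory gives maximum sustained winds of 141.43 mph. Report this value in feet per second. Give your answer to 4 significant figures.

207.4 ft/s

1 mph = 1.46667 ft/s, so 141.43 × 1.46667 = 207.4 ft/s.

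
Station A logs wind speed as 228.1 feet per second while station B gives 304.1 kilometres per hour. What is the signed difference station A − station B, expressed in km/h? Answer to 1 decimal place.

-53.8 km/h

station A: 228.1 ft/s = 250.290 km/h.
Difference: 250.290 − 304.100 = -53.8 km/h.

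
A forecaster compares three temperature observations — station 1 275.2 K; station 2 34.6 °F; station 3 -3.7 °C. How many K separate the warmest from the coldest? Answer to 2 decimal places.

5.75 K

station 1: 275.2 K = 2.050 °C.
station 2: 34.6 °F = 1.444 °C.
Spread: 2.050 − (-3.700) = 5.750 °C.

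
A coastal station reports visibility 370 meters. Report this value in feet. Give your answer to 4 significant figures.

1 m = 3.28084 ft, so 370 × 3.28084 = 1214 ft.

1214 ft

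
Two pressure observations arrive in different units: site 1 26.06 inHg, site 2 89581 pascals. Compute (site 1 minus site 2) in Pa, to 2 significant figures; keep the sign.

site 1: 26.06 inHg = 88249.30 Pa.
Difference: 88249.30 − 89581.00 = -1300 Pa.

-1300 Pa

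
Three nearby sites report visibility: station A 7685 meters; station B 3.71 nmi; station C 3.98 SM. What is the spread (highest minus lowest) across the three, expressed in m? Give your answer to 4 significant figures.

station B: 3.71 nmi = 6870.92 m.
station C: 3.98 SM = 6405.19 m.
Spread: 7685.00 − 6405.19 = 1280 m.

1280 m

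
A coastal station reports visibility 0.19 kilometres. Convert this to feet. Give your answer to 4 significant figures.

1 km = 3280.84 ft, so 0.19 × 3280.84 = 623.4 ft.

623.4 ft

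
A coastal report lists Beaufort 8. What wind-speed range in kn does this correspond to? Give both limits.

34 to 40 kt

Beaufort 8 (gale) spans 34–40 knots.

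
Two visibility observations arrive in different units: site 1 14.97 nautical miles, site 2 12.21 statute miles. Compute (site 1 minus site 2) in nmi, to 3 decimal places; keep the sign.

4.360 nmi

site 2: 12.21 SM = 10.61020 nmi.
Difference: 14.97000 − 10.61020 = 4.360 nmi.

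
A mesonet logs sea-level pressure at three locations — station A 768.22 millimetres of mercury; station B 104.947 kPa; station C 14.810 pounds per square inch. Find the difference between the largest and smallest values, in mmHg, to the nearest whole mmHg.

21 mmHg

station B: 104.947 kPa = 787.17 mmHg.
station C: 14.810 psi = 765.90 mmHg.
Spread: 787.17 − 765.90 = 21 mmHg.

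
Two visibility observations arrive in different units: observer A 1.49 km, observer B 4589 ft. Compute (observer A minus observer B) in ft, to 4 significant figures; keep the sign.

299.5 ft

observer A: 1.49 km = 4888.451 ft.
Difference: 4888.451 − 4589.000 = 299.5 ft.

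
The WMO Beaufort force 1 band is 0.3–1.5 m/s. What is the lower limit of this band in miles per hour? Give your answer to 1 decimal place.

0.7 mph

0.3–1.5 m/s × 2.237 = 0.7–3.4 mph.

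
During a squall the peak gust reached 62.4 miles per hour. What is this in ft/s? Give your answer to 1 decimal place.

91.5 ft/s

1 mph = 1.46667 ft/s, so 62.4 × 1.46667 = 91.5 ft/s.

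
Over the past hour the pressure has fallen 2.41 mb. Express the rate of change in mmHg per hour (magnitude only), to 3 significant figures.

1.81 mmHg per hour

2.41 mb / 1 h × 0.750062 mmHg/mb = 1.81 mmHg/h.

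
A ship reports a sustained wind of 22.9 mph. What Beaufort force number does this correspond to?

Beaufort force 5

22.9 mph = 10.2 m/s, which is Beaufort 5 (fresh breeze, 8.0–10.7 m/s).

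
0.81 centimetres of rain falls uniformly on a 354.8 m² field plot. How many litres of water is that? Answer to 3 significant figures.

Depth: 0.81 cm × 10 = 8.1 mm.
1 mm over 1 m² is 1 L, so volume = 8.1 × 354.8 = 2873.88 L ≈ 2870 L.

2870 litres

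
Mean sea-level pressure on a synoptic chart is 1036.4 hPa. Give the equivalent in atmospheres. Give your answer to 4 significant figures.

1.023 atm

1 hPa = 0.000986923 atm, so 1036.4 × 0.000986923 = 1.023 atm.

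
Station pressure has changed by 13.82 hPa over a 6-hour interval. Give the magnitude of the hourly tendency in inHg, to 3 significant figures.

13.82 hPa / 6 h × 0.02953 inHg/hPa = 0.0680 inHg/h.

0.0680 inHg per hour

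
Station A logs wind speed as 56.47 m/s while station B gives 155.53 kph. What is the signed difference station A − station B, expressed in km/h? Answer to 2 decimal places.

47.76 km/h

station A: 56.47 m/s = 203.2920 km/h.
Difference: 203.2920 − 155.5300 = 47.76 km/h.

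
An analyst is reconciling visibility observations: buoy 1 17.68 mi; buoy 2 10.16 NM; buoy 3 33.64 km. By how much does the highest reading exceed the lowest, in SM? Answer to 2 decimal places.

buoy 2: 10.16 nmi = 11.6919 SM.
buoy 3: 33.64 km = 20.9029 SM.
Spread: 20.9029 − 11.6919 = 9.21 SM.

9.21 SM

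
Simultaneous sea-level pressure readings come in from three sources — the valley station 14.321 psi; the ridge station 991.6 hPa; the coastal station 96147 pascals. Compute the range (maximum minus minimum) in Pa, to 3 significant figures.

the valley station: 14.321 psi = 98739.82 Pa.
the ridge station: 991.6 hPa = 99160.00 Pa.
Spread: 99160.00 − 96147.00 = 3010 Pa.

3010 Pa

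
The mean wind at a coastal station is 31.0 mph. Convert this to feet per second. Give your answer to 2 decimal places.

45.47 ft/s

1 mph = 1.46667 ft/s, so 31.0 × 1.46667 = 45.47 ft/s.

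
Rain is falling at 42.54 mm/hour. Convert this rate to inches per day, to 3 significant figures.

42.54 mm/hour × 0.0393701 in/mm × 24 hour/day = 40.2 in/day.

40.2 in/day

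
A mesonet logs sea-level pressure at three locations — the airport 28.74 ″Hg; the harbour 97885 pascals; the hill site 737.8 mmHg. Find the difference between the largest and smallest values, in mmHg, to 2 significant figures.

7.8 mmHg

the airport: 28.74 inHg = 729.996 mmHg.
the harbour: 97885 Pa = 734.198 mmHg.
Spread: 737.800 − 729.996 = 7.8 mmHg.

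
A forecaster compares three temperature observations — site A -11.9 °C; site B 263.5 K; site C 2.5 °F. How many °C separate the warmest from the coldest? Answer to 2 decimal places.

6.74 °C

site B: 263.5 K = -9.650 °C.
site C: 2.5 °F = -16.389 °C.
Spread: (-9.650) − (-16.389) = 6.739 °C.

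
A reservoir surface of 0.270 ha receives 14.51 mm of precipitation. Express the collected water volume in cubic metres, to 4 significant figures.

Area: 0.270 ha = 2700 m².
1 mm over 1 m² is 1 L, so volume = 14.51 × 2700 = 39177 L = 39.18 m³.

39.18 cubic metres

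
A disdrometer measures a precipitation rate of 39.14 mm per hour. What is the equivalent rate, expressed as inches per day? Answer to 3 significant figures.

39.14 mm/hour × 0.0393701 in/mm × 24 hour/day = 37.0 in/day.

37.0 in/day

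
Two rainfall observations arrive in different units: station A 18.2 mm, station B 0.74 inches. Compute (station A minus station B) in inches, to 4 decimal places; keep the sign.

station A: 18.2 mm = 0.716535 in.
Difference: 0.716535 − 0.740000 = -0.0235 in.

-0.0235 in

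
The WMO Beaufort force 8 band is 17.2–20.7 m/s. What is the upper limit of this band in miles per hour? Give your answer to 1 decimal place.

17.2–20.7 m/s × 2.237 = 38.5–46.3 mph.

46.3 mph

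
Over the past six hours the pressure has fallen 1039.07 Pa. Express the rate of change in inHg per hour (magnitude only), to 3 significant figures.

0.0511 inHg per hour

1039.07 Pa / 6 h × 0.0002953 inHg/Pa = 0.0511 inHg/h.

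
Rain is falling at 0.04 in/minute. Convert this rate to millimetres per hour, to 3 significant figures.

0.04 in/minute × 25.4 mm/in × 60 minute/hour = 61.0 mm/hour.

61.0 mm/hour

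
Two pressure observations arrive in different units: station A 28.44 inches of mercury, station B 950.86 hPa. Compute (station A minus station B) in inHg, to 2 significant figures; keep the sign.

station B: 950.86 hPa = 28.0789 inHg.
Difference: 28.4400 − 28.0789 = 0.36 inHg.

0.36 inHg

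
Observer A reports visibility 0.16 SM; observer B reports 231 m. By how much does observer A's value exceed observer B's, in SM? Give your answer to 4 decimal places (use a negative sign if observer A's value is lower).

observer B: 231 m = 0.143537 SM.
Difference: 0.160000 − 0.143537 = 0.0165 SM.

0.0165 SM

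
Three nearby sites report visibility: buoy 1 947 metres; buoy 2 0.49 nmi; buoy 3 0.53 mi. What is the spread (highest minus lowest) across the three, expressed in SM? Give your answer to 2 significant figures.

buoy 1: 947 m = 0.58844 SM.
buoy 2: 0.49 nmi = 0.56388 SM.
Spread: 0.58844 − 0.53000 = 0.058 SM.

0.058 SM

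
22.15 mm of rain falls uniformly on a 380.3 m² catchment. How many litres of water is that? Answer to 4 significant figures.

1 mm over 1 m² is 1 L, so volume = 22.15 × 380.3 = 8423.645 L ≈ 8424 L.

8424 litres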